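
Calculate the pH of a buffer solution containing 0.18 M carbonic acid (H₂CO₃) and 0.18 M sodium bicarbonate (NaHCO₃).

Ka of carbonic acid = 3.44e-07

pKa = -log(3.44e-07) = 6.46. pH = pKa + log([A⁻]/[HA]) = 6.46 + log(0.18/0.18)

pH = 6.46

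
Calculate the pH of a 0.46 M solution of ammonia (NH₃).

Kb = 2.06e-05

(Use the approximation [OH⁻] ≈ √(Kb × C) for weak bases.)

[OH⁻] = √(Kb × C) = √(2.06e-05 × 0.46) = 3.0783e-03. pOH = 2.51, pH = 14 - pOH

pH = 11.49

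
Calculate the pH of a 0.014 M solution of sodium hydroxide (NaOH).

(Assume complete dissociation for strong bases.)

[OH⁻] = 0.014 M for strong base. pOH = -log[OH⁻] = 1.85, pH = 14 - pOH

pH = 12.15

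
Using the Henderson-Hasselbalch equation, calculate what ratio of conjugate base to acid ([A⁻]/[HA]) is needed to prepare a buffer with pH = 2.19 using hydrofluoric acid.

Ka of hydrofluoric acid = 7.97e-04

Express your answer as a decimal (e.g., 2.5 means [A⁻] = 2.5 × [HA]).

pKa = -log(7.97e-04) = 3.0985. pH = pKa + log([A⁻]/[HA]), so log([A⁻]/[HA]) = pH − pKa = 2.19 − 3.0985 = -0.9085. [A⁻]/[HA] = 10^(-0.9085) = 0.123

[A⁻]/[HA] = 0.123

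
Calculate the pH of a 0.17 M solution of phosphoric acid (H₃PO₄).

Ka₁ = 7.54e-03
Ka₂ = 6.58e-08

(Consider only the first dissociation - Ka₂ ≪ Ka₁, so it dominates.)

First dissociation dominates. From Ka₁ = [H⁺][HA⁻]/[H₂A], x² + Ka₁·x − Ka₁·C = 0 with C = 0.17 M and Ka₁ = 7.54e-03. Solving: [H⁺] = (−Ka₁ + √(Ka₁² + 4·Ka₁·C)) / 2 = 3.2230e-02 M. pH = -log(3.2230e-02) = 1.49.

pH = 1.49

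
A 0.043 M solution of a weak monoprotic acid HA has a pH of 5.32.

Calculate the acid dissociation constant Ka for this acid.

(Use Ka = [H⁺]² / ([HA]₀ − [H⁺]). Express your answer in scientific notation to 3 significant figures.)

[H⁺] = 10^(−pH) = 10^(−5.32) = 4.786e-06 M. For HA ⇌ H⁺ + A⁻, Ka = [H⁺][A⁻]/[HA] = [H⁺]² / ([HA]₀ − [H⁺]) = (4.786e-06)² / (0.043 − 4.786e-06) = 5.33e-10.

K_a = 5.33e-10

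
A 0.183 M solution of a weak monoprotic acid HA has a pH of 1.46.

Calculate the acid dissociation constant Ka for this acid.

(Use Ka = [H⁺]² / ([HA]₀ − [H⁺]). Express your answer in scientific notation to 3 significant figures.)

[H⁺] = 10^(−pH) = 10^(−1.46) = 3.467e-02 M. For HA ⇌ H⁺ + A⁻, Ka = [H⁺][A⁻]/[HA] = [H⁺]² / ([HA]₀ − [H⁺]) = (3.467e-02)² / (0.183 − 3.467e-02) = 8.11e-03.

K_a = 8.11e-03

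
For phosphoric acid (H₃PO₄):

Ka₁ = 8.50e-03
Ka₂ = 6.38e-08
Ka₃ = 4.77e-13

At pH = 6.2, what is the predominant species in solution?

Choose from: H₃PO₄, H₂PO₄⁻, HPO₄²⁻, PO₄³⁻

pKa₁ = 2.07, pKa₂ = 7.20, pKa₃ = 12.32. For a polyprotic acid the predominant species crosses at each pKa: below pKa_n the protonated form dominates, above it the deprotonated form does. At pH = 6.2, the predominant species is H₂PO₄⁻.

H₂PO₄⁻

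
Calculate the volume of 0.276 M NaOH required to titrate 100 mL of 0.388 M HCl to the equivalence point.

At equivalence: moles acid = moles base. moles HCl = 0.388 × 100/1000 = 0.0388 mol. V_base = moles / 0.276 × 1000 = 140.6 mL.

V_{base} = 140.6 mL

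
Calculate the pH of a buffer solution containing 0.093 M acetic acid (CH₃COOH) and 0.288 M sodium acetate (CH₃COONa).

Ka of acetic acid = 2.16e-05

pKa = -log(2.16e-05) = 4.67. pH = pKa + log([A⁻]/[HA]) = 4.67 + log(0.288/0.093)

pH = 5.16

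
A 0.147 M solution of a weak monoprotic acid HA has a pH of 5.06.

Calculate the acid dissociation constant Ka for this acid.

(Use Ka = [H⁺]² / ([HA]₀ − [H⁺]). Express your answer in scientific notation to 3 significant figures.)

[H⁺] = 10^(−pH) = 10^(−5.06) = 8.710e-06 M. For HA ⇌ H⁺ + A⁻, Ka = [H⁺][A⁻]/[HA] = [H⁺]² / ([HA]₀ − [H⁺]) = (8.710e-06)² / (0.147 − 8.710e-06) = 5.16e-10.

K_a = 5.16e-10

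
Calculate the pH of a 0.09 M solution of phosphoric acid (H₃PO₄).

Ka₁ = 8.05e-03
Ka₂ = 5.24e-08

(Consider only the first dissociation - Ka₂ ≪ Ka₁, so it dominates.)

First dissociation dominates. From Ka₁ = [H⁺][HA⁻]/[H₂A], x² + Ka₁·x − Ka₁·C = 0 with C = 0.09 M and Ka₁ = 8.05e-03. Solving: [H⁺] = (−Ka₁ + √(Ka₁² + 4·Ka₁·C)) / 2 = 2.3191e-02 M. pH = -log(2.3191e-02) = 1.63.

pH = 1.63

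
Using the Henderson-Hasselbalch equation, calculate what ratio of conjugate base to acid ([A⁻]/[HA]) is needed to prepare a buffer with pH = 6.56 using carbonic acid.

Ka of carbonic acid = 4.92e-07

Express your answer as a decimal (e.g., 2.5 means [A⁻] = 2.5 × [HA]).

pKa = -log(4.92e-07) = 6.3080. pH = pKa + log([A⁻]/[HA]), so log([A⁻]/[HA]) = pH − pKa = 6.56 − 6.3080 = 0.2520. [A⁻]/[HA] = 10^(0.2520) = 1.79

[A⁻]/[HA] = 1.79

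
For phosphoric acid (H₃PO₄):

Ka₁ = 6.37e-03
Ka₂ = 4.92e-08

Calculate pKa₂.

pKa₂ = -log(Ka₂) = -log(4.92e-08) = 7.31.

pK_{a2} = 7.31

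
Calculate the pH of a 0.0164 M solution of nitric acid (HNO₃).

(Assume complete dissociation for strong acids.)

[H⁺] = 0.0164 M for strong acid. pH = -log[H⁺] = -log(0.0164)

pH = 1.79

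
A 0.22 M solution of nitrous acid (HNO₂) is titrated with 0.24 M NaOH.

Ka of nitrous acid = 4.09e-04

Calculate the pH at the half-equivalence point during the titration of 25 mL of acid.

At half-equivalence [HA] = [A⁻], so Henderson-Hasselbalch gives pH = pKa = -log(4.09e-04) = 3.39.

pH = pKa = 3.39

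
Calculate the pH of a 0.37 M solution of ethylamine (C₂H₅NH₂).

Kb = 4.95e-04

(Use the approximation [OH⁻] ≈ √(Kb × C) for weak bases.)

[OH⁻] = √(Kb × C) = √(4.95e-04 × 0.37) = 1.3533e-02. pOH = 1.87, pH = 14 - pOH

pH = 12.13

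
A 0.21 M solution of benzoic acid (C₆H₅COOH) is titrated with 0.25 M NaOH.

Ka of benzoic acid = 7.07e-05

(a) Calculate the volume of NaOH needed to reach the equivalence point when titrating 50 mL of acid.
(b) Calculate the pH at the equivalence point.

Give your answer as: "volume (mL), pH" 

moles acid = 0.21 × 50/1000 = 0.0105 mol; V_base = moles/0.25 × 1000 = 42.0 mL. At equivalence only the conjugate base is present: [A⁻] = 0.0105/0.092 = 1.1413e-01 M. Kb = Kw/Ka = 1.41e-10; [OH⁻] = √(Kb × [A⁻]) = 4.0178e-06; pOH = 5.40; pH = 14 - pOH = 8.60.

V = 42.0 mL, pH = 8.60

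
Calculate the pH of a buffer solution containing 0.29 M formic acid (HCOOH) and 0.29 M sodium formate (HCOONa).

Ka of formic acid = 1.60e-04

pKa = -log(1.60e-04) = 3.80. pH = pKa + log([A⁻]/[HA]) = 3.80 + log(0.29/0.29)

pH = 3.80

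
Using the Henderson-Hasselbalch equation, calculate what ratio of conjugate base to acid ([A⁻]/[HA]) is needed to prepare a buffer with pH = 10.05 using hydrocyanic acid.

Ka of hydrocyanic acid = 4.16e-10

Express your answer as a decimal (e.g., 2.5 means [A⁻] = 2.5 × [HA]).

pKa = -log(4.16e-10) = 9.3809. pH = pKa + log([A⁻]/[HA]), so log([A⁻]/[HA]) = pH − pKa = 10.05 − 9.3809 = 0.6691. [A⁻]/[HA] = 10^(0.6691) = 4.67

[A⁻]/[HA] = 4.67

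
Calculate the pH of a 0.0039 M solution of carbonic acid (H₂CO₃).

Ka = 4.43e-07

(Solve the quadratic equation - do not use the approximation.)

x² + Ka×x - Ka×C = 0. Using quadratic formula: [H⁺] = 4.1345e-05

pH = 4.38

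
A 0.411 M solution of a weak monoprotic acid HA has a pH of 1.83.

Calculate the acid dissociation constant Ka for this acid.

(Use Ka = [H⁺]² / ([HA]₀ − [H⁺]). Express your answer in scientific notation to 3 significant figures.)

[H⁺] = 10^(−pH) = 10^(−1.83) = 1.479e-02 M. For HA ⇌ H⁺ + A⁻, Ka = [H⁺][A⁻]/[HA] = [H⁺]² / ([HA]₀ − [H⁺]) = (1.479e-02)² / (0.411 − 1.479e-02) = 5.52e-04.

K_a = 5.52e-04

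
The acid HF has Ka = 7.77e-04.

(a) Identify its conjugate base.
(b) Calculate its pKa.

(a) The conjugate base is formed by removing one H⁺ from HF, giving F⁻. (b) pKa = -log(Ka) = -log(7.77e-04) = 3.11.

Conjugate base: F⁻; pK_a = 3.11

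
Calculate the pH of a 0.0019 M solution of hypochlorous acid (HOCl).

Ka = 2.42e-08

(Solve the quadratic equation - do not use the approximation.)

x² + Ka×x - Ka×C = 0. Using quadratic formula: [H⁺] = 6.7688e-06

pH = 5.17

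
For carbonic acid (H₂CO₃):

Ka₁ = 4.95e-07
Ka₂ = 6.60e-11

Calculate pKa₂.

pKa₂ = -log(Ka₂) = -log(6.60e-11) = 10.18.

pK_{a2} = 10.18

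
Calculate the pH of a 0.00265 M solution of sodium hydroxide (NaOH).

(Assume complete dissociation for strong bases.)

[OH⁻] = 0.00265 M for strong base. pOH = -log[OH⁻] = 2.58, pH = 14 - pOH

pH = 11.42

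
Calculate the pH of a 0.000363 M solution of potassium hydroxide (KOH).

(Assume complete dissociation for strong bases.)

[OH⁻] = 0.000363 M for strong base. pOH = -log[OH⁻] = 3.44, pH = 14 - pOH

pH = 10.56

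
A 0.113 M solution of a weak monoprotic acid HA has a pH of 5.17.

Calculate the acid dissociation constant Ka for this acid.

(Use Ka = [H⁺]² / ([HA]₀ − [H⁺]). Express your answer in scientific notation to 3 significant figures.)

[H⁺] = 10^(−pH) = 10^(−5.17) = 6.761e-06 M. For HA ⇌ H⁺ + A⁻, Ka = [H⁺][A⁻]/[HA] = [H⁺]² / ([HA]₀ − [H⁺]) = (6.761e-06)² / (0.113 − 6.761e-06) = 4.05e-10.

K_a = 4.05e-10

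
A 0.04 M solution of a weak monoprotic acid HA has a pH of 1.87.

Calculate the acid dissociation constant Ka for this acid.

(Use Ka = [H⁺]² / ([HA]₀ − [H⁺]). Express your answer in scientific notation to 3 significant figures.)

[H⁺] = 10^(−pH) = 10^(−1.87) = 1.349e-02 M. For HA ⇌ H⁺ + A⁻, Ka = [H⁺][A⁻]/[HA] = [H⁺]² / ([HA]₀ − [H⁺]) = (1.349e-02)² / (0.04 − 1.349e-02) = 6.86e-03.

K_a = 6.86e-03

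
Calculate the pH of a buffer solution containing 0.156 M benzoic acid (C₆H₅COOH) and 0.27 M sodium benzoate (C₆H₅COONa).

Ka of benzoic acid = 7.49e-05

pKa = -log(7.49e-05) = 4.13. pH = pKa + log([A⁻]/[HA]) = 4.13 + log(0.27/0.156)

pH = 4.36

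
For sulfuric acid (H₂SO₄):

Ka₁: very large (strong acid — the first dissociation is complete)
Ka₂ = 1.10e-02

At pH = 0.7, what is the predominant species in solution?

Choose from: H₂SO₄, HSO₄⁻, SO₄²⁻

The first dissociation is complete, so H₂SO₄ itself is never the predominant species in water; pKa₂ = -log(1.10e-02) = 1.96. For a polyprotic acid the predominant species crosses at each pKa: below pKa_n the protonated form dominates, above it the deprotonated form does. At pH = 0.7, the predominant species is HSO₄⁻.

HSO₄⁻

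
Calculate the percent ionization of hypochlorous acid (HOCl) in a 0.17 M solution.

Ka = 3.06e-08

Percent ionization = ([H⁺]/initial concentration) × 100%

Using Ka equilibrium: x² + Ka×x - Ka×C = 0. Solving: [H⁺] = 7.2110e-05. Percent = (7.2110e-05/0.17) × 100

Percent ionization = 0.0424%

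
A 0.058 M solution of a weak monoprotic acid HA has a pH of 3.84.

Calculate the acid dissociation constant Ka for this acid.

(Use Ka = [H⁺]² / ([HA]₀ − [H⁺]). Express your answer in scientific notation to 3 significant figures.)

[H⁺] = 10^(−pH) = 10^(−3.84) = 1.445e-04 M. For HA ⇌ H⁺ + A⁻, Ka = [H⁺][A⁻]/[HA] = [H⁺]² / ([HA]₀ − [H⁺]) = (1.445e-04)² / (0.058 − 1.445e-04) = 3.61e-07.

K_a = 3.61e-07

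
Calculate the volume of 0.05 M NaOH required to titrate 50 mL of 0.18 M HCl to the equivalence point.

At equivalence: moles acid = moles base. moles HCl = 0.18 × 50/1000 = 0.009 mol. V_base = moles / 0.05 × 1000 = 180.0 mL.

V_{base} = 180.0 mL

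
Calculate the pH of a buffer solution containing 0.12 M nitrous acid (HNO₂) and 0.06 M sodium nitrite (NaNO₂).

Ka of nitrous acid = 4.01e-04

pKa = -log(4.01e-04) = 3.40. pH = pKa + log([A⁻]/[HA]) = 3.40 + log(0.06/0.12)

pH = 3.10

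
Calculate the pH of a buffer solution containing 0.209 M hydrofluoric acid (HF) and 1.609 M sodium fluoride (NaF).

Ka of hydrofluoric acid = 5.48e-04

pKa = -log(5.48e-04) = 3.26. pH = pKa + log([A⁻]/[HA]) = 3.26 + log(1.609/0.209)

pH = 4.15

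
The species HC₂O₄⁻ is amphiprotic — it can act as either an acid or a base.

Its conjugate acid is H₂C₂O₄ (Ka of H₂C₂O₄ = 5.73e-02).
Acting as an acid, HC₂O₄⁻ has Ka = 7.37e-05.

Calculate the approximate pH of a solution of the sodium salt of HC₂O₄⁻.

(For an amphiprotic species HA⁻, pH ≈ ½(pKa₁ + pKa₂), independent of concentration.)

pKa₁ = -log(5.73e-02) = 1.24; pKa₂ = -log(7.37e-05) = 4.13. For an amphiprotic species, pH ≈ ½(pKa₁ + pKa₂) = ½(1.24 + 4.13) = 2.69.

pH = 2.69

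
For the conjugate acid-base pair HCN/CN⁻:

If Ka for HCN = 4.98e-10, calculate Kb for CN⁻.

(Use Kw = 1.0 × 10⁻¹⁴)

For a conjugate pair Ka × Kb = Kw, so Kb = Kw/Ka = 1.0 × 10⁻¹⁴ / 4.98e-10 = 2.01e-05.

K_b = 2.01e-05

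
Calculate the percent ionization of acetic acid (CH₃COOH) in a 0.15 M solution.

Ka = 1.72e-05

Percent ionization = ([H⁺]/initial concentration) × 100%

Using Ka equilibrium: x² + Ka×x - Ka×C = 0. Solving: [H⁺] = 1.5977e-03. Percent = (1.5977e-03/0.15) × 100

Percent ionization = 1.07%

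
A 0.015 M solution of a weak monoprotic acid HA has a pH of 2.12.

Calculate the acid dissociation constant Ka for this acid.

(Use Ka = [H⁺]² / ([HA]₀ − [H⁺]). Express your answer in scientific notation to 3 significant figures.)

[H⁺] = 10^(−pH) = 10^(−2.12) = 7.586e-03 M. For HA ⇌ H⁺ + A⁻, Ka = [H⁺][A⁻]/[HA] = [H⁺]² / ([HA]₀ − [H⁺]) = (7.586e-03)² / (0.015 − 7.586e-03) = 7.76e-03.

K_a = 7.76e-03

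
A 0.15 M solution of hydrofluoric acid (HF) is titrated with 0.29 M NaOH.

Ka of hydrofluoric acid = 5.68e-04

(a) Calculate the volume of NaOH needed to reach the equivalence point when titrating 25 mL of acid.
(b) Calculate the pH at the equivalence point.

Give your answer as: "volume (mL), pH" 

moles acid = 0.15 × 25/1000 = 0.00375 mol; V_base = moles/0.29 × 1000 = 12.9 mL. At equivalence only the conjugate base is present: [A⁻] = 0.00375/0.038 = 9.8864e-02 M. Kb = Kw/Ka = 1.76e-11; [OH⁻] = √(Kb × [A⁻]) = 1.3193e-06; pOH = 5.88; pH = 14 - pOH = 8.12.

V = 12.9 mL, pH = 8.12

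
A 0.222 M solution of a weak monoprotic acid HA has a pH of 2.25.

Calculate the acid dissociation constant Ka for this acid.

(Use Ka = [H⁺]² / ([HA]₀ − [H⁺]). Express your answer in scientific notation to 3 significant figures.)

[H⁺] = 10^(−pH) = 10^(−2.25) = 5.623e-03 M. For HA ⇌ H⁺ + A⁻, Ka = [H⁺][A⁻]/[HA] = [H⁺]² / ([HA]₀ − [H⁺]) = (5.623e-03)² / (0.222 − 5.623e-03) = 1.46e-04.

K_a = 1.46e-04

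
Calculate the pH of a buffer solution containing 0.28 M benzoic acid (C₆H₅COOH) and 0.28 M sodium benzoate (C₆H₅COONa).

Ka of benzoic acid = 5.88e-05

pKa = -log(5.88e-05) = 4.23. pH = pKa + log([A⁻]/[HA]) = 4.23 + log(0.28/0.28)

pH = 4.23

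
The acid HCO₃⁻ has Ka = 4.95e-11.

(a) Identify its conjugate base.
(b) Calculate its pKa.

(a) The conjugate base is formed by removing one H⁺ from HCO₃⁻, giving CO₃²⁻. (b) pKa = -log(Ka) = -log(4.95e-11) = 10.31.

Conjugate base: CO₃²⁻; pK_a = 10.31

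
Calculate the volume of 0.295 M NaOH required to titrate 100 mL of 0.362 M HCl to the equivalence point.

At equivalence: moles acid = moles base. moles HCl = 0.362 × 100/1000 = 0.0362 mol. V_base = moles / 0.295 × 1000 = 122.7 mL.

V_{base} = 122.7 mL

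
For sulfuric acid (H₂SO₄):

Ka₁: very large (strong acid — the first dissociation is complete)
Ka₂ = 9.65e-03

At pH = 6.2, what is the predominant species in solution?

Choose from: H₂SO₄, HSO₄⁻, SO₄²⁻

The first dissociation is complete, so H₂SO₄ itself is never the predominant species in water; pKa₂ = -log(9.65e-03) = 2.02. For a polyprotic acid the predominant species crosses at each pKa: below pKa_n the protonated form dominates, above it the deprotonated form does. At pH = 6.2, the predominant species is SO₄²⁻.

SO₄²⁻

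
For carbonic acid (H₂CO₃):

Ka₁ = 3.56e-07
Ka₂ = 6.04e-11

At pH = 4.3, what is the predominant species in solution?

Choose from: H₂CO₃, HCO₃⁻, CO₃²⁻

pKa₁ = 6.45, pKa₂ = 10.22. For a polyprotic acid the predominant species crosses at each pKa: below pKa_n the protonated form dominates, above it the deprotonated form does. At pH = 4.3, the predominant species is H₂CO₃.

H₂CO₃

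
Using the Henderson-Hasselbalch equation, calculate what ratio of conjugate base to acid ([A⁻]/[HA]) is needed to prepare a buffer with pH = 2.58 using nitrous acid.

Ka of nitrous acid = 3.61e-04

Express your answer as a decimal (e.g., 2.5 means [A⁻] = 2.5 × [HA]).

pKa = -log(3.61e-04) = 3.4425. pH = pKa + log([A⁻]/[HA]), so log([A⁻]/[HA]) = pH − pKa = 2.58 − 3.4425 = -0.8625. [A⁻]/[HA] = 10^(-0.8625) = 0.137

[A⁻]/[HA] = 0.137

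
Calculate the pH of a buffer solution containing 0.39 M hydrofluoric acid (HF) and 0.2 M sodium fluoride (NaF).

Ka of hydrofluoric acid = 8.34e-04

pKa = -log(8.34e-04) = 3.08. pH = pKa + log([A⁻]/[HA]) = 3.08 + log(0.2/0.39)

pH = 2.79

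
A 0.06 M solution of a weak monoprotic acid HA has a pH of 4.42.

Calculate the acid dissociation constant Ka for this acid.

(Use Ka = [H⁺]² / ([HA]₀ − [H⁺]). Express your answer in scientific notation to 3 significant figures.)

[H⁺] = 10^(−pH) = 10^(−4.42) = 3.802e-05 M. For HA ⇌ H⁺ + A⁻, Ka = [H⁺][A⁻]/[HA] = [H⁺]² / ([HA]₀ − [H⁺]) = (3.802e-05)² / (0.06 − 3.802e-05) = 2.41e-08.

K_a = 2.41e-08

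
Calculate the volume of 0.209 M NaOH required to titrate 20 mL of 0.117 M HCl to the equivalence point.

At equivalence: moles acid = moles base. moles HCl = 0.117 × 20/1000 = 0.00234 mol. V_base = moles / 0.209 × 1000 = 11.2 mL.

V_{base} = 11.2 mL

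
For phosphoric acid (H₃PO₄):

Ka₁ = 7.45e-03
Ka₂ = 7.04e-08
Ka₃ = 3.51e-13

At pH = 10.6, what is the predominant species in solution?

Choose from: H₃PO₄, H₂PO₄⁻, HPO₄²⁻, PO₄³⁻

pKa₁ = 2.13, pKa₂ = 7.15, pKa₃ = 12.45. For a polyprotic acid the predominant species crosses at each pKa: below pKa_n the protonated form dominates, above it the deprotonated form does. At pH = 10.6, the predominant species is HPO₄²⁻.

HPO₄²⁻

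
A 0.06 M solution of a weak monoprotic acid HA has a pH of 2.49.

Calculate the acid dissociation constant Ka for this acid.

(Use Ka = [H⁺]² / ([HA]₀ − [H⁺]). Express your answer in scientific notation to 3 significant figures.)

[H⁺] = 10^(−pH) = 10^(−2.49) = 3.236e-03 M. For HA ⇌ H⁺ + A⁻, Ka = [H⁺][A⁻]/[HA] = [H⁺]² / ([HA]₀ − [H⁺]) = (3.236e-03)² / (0.06 − 3.236e-03) = 1.84e-04.

K_a = 1.84e-04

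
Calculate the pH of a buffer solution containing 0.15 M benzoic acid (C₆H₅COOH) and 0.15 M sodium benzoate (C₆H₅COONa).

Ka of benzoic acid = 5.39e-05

pKa = -log(5.39e-05) = 4.27. pH = pKa + log([A⁻]/[HA]) = 4.27 + log(0.15/0.15)

pH = 4.27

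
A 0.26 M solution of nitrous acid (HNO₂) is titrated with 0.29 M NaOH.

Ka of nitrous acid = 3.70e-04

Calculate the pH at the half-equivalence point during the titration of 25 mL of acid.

At half-equivalence [HA] = [A⁻], so Henderson-Hasselbalch gives pH = pKa = -log(3.70e-04) = 3.43.

pH = pKa = 3.43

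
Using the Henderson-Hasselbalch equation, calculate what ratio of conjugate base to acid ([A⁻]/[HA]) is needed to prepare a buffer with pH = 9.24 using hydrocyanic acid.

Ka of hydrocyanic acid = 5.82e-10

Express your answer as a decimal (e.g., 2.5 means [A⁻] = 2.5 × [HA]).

pKa = -log(5.82e-10) = 9.2351. pH = pKa + log([A⁻]/[HA]), so log([A⁻]/[HA]) = pH − pKa = 9.24 − 9.2351 = 0.0049. [A⁻]/[HA] = 10^(0.0049) = 1.01

[A⁻]/[HA] = 1.01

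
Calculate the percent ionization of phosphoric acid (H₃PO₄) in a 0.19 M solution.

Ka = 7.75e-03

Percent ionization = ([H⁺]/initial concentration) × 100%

Using Ka equilibrium: x² + Ka×x - Ka×C = 0. Solving: [H⁺] = 3.4693e-02. Percent = (3.4693e-02/0.19) × 100

Percent ionization = 18.3%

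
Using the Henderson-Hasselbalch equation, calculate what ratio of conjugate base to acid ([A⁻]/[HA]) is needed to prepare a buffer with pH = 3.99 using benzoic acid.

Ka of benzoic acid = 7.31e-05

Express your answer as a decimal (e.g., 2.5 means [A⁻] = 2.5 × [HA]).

pKa = -log(7.31e-05) = 4.1361. pH = pKa + log([A⁻]/[HA]), so log([A⁻]/[HA]) = pH − pKa = 3.99 − 4.1361 = -0.1461. [A⁻]/[HA] = 10^(-0.1461) = 0.714

[A⁻]/[HA] = 0.714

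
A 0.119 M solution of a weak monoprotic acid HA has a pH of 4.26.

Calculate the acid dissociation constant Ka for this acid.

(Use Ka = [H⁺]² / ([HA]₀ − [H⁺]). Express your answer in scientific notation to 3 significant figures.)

[H⁺] = 10^(−pH) = 10^(−4.26) = 5.495e-05 M. For HA ⇌ H⁺ + A⁻, Ka = [H⁺][A⁻]/[HA] = [H⁺]² / ([HA]₀ − [H⁺]) = (5.495e-05)² / (0.119 − 5.495e-05) = 2.54e-08.

K_a = 2.54e-08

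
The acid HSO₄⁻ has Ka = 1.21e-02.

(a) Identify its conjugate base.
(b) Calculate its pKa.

(a) The conjugate base is formed by removing one H⁺ from HSO₄⁻, giving SO₄²⁻. (b) pKa = -log(Ka) = -log(1.21e-02) = 1.92.

Conjugate base: SO₄²⁻; pK_a = 1.92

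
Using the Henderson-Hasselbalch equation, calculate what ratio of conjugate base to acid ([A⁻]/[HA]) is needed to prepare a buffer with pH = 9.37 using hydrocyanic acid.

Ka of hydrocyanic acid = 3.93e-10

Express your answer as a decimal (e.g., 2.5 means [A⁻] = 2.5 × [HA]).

pKa = -log(3.93e-10) = 9.4056. pH = pKa + log([A⁻]/[HA]), so log([A⁻]/[HA]) = pH − pKa = 9.37 − 9.4056 = -0.0356. [A⁻]/[HA] = 10^(-0.0356) = 0.921

[A⁻]/[HA] = 0.921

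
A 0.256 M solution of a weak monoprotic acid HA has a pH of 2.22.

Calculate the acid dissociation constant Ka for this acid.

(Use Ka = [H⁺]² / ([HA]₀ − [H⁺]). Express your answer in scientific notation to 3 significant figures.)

[H⁺] = 10^(−pH) = 10^(−2.22) = 6.026e-03 M. For HA ⇌ H⁺ + A⁻, Ka = [H⁺][A⁻]/[HA] = [H⁺]² / ([HA]₀ − [H⁺]) = (6.026e-03)² / (0.256 − 6.026e-03) = 1.45e-04.

K_a = 1.45e-04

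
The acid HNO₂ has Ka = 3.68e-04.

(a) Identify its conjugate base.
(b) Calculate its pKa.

(a) The conjugate base is formed by removing one H⁺ from HNO₂, giving NO₂⁻. (b) pKa = -log(Ka) = -log(3.68e-04) = 3.43.

Conjugate base: NO₂⁻; pK_a = 3.43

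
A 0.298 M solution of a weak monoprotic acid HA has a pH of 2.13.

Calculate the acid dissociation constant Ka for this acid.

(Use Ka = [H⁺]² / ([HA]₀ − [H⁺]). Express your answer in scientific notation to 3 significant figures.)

[H⁺] = 10^(−pH) = 10^(−2.13) = 7.413e-03 M. For HA ⇌ H⁺ + A⁻, Ka = [H⁺][A⁻]/[HA] = [H⁺]² / ([HA]₀ − [H⁺]) = (7.413e-03)² / (0.298 − 7.413e-03) = 1.89e-04.

K_a = 1.89e-04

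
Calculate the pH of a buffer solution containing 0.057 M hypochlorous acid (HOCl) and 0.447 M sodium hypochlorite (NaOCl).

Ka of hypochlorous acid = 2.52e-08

pKa = -log(2.52e-08) = 7.60. pH = pKa + log([A⁻]/[HA]) = 7.60 + log(0.447/0.057)

pH = 8.49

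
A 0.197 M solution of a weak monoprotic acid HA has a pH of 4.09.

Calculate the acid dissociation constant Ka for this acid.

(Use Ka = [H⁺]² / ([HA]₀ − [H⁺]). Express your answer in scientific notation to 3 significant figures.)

[H⁺] = 10^(−pH) = 10^(−4.09) = 8.128e-05 M. For HA ⇌ H⁺ + A⁻, Ka = [H⁺][A⁻]/[HA] = [H⁺]² / ([HA]₀ − [H⁺]) = (8.128e-05)² / (0.197 − 8.128e-05) = 3.36e-08.

K_a = 3.36e-08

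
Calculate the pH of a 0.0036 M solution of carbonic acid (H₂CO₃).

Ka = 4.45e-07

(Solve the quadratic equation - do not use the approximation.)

x² + Ka×x - Ka×C = 0. Using quadratic formula: [H⁺] = 3.9803e-05

pH = 4.40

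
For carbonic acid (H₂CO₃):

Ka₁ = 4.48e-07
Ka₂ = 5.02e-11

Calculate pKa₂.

pKa₂ = -log(Ka₂) = -log(5.02e-11) = 10.30.

pK_{a2} = 10.30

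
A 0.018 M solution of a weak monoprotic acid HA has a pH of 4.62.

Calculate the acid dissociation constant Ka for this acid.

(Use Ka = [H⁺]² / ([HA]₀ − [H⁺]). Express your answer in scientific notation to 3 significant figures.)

[H⁺] = 10^(−pH) = 10^(−4.62) = 2.399e-05 M. For HA ⇌ H⁺ + A⁻, Ka = [H⁺][A⁻]/[HA] = [H⁺]² / ([HA]₀ − [H⁺]) = (2.399e-05)² / (0.018 − 2.399e-05) = 3.20e-08.

K_a = 3.20e-08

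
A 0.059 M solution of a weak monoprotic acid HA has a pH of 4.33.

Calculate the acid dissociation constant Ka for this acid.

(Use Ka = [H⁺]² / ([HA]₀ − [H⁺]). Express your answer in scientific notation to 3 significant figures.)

[H⁺] = 10^(−pH) = 10^(−4.33) = 4.677e-05 M. For HA ⇌ H⁺ + A⁻, Ka = [H⁺][A⁻]/[HA] = [H⁺]² / ([HA]₀ − [H⁺]) = (4.677e-05)² / (0.059 − 4.677e-05) = 3.71e-08.

K_a = 3.71e-08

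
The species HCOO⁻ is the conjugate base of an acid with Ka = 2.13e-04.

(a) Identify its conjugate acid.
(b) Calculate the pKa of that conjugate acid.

(a) The conjugate acid is formed by adding one H⁺ to HCOO⁻, giving HCOOH. (b) pKa = -log(Ka) = -log(2.13e-04) = 3.67.

Conjugate acid: HCOOH; pK_a = 3.67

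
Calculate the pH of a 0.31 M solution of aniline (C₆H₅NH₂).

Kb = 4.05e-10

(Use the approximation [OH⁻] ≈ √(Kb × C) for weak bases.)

[OH⁻] = √(Kb × C) = √(4.05e-10 × 0.31) = 1.1205e-05. pOH = 4.95, pH = 14 - pOH

pH = 9.05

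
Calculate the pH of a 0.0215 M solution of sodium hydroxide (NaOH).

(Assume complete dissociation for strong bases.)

[OH⁻] = 0.0215 M for strong base. pOH = -log[OH⁻] = 1.67, pH = 14 - pOH

pH = 12.33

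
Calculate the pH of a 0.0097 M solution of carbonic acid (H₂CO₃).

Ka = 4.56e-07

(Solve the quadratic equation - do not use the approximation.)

x² + Ka×x - Ka×C = 0. Using quadratic formula: [H⁺] = 6.6280e-05

pH = 4.18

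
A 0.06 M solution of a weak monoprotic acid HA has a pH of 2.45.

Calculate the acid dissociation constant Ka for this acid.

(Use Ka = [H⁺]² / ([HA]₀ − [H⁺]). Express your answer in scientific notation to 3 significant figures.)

[H⁺] = 10^(−pH) = 10^(−2.45) = 3.548e-03 M. For HA ⇌ H⁺ + A⁻, Ka = [H⁺][A⁻]/[HA] = [H⁺]² / ([HA]₀ − [H⁺]) = (3.548e-03)² / (0.06 − 3.548e-03) = 2.23e-04.

K_a = 2.23e-04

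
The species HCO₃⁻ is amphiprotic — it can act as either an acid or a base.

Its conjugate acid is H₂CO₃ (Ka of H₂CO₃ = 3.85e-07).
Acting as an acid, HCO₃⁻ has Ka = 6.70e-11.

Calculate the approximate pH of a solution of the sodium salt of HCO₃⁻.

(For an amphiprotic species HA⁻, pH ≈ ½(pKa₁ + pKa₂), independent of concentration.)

pKa₁ = -log(3.85e-07) = 6.41; pKa₂ = -log(6.70e-11) = 10.17. For an amphiprotic species, pH ≈ ½(pKa₁ + pKa₂) = ½(6.41 + 10.17) = 8.29.

pH = 8.29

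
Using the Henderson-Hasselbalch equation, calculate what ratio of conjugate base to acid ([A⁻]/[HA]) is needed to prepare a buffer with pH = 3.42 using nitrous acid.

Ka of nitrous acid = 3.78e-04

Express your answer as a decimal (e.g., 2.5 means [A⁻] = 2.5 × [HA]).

pKa = -log(3.78e-04) = 3.4225. pH = pKa + log([A⁻]/[HA]), so log([A⁻]/[HA]) = pH − pKa = 3.42 − 3.4225 = -0.0025. [A⁻]/[HA] = 10^(-0.0025) = 0.994

[A⁻]/[HA] = 0.994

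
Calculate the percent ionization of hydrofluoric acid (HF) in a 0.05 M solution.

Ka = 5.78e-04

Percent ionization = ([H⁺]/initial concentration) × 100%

Using Ka equilibrium: x² + Ka×x - Ka×C = 0. Solving: [H⁺] = 5.0946e-03. Percent = (5.0946e-03/0.05) × 100

Percent ionization = 10.2%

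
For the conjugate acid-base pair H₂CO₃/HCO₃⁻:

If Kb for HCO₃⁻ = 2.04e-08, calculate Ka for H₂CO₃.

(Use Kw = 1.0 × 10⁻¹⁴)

For a conjugate pair Ka × Kb = Kw, so Ka = Kw/Kb = 1.0 × 10⁻¹⁴ / 2.04e-08 = 4.90e-07.

K_a = 4.90e-07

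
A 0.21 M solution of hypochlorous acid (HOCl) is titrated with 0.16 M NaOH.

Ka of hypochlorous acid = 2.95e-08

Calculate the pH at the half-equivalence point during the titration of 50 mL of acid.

At half-equivalence [HA] = [A⁻], so Henderson-Hasselbalch gives pH = pKa = -log(2.95e-08) = 7.53.

pH = pKa = 7.53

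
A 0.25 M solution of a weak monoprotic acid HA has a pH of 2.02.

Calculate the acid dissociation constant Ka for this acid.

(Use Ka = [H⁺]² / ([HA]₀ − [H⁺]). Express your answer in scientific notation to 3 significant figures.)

[H⁺] = 10^(−pH) = 10^(−2.02) = 9.550e-03 M. For HA ⇌ H⁺ + A⁻, Ka = [H⁺][A⁻]/[HA] = [H⁺]² / ([HA]₀ − [H⁺]) = (9.550e-03)² / (0.25 − 9.550e-03) = 3.79e-04.

K_a = 3.79e-04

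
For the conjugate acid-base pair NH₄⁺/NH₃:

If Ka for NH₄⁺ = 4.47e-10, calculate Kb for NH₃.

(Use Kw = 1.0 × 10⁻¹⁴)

For a conjugate pair Ka × Kb = Kw, so Kb = Kw/Ka = 1.0 × 10⁻¹⁴ / 4.47e-10 = 2.24e-05.

K_b = 2.24e-05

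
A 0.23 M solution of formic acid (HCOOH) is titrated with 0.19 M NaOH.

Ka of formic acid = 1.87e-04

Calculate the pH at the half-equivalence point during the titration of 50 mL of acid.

At half-equivalence [HA] = [A⁻], so Henderson-Hasselbalch gives pH = pKa = -log(1.87e-04) = 3.73.

pH = pKa = 3.73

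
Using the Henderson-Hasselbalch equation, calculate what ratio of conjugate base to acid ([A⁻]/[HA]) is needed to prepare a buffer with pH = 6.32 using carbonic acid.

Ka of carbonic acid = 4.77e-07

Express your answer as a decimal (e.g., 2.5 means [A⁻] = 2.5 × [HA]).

pKa = -log(4.77e-07) = 6.3215. pH = pKa + log([A⁻]/[HA]), so log([A⁻]/[HA]) = pH − pKa = 6.32 − 6.3215 = -0.0015. [A⁻]/[HA] = 10^(-0.0015) = 0.997

[A⁻]/[HA] = 0.997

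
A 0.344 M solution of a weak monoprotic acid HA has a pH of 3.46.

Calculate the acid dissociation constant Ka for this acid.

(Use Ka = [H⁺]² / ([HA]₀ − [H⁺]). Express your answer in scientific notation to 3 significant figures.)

[H⁺] = 10^(−pH) = 10^(−3.46) = 3.467e-04 M. For HA ⇌ H⁺ + A⁻, Ka = [H⁺][A⁻]/[HA] = [H⁺]² / ([HA]₀ − [H⁺]) = (3.467e-04)² / (0.344 − 3.467e-04) = 3.50e-07.

K_a = 3.50e-07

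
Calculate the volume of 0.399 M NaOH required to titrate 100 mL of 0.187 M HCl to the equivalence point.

At equivalence: moles acid = moles base. moles HCl = 0.187 × 100/1000 = 0.0187 mol. V_base = moles / 0.399 × 1000 = 46.9 mL.

V_{base} = 46.9 mL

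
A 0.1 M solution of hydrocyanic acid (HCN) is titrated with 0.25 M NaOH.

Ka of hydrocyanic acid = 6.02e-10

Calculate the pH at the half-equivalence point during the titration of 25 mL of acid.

At half-equivalence [HA] = [A⁻], so Henderson-Hasselbalch gives pH = pKa = -log(6.02e-10) = 9.22.

pH = pKa = 9.22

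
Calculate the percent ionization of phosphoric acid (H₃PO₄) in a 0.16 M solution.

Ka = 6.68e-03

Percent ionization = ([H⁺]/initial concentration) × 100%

Using Ka equilibrium: x² + Ka×x - Ka×C = 0. Solving: [H⁺] = 2.9523e-02. Percent = (2.9523e-02/0.16) × 100

Percent ionization = 18.5%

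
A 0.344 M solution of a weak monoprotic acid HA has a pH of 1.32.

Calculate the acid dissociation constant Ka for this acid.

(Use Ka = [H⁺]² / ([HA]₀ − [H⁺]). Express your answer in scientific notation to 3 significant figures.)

[H⁺] = 10^(−pH) = 10^(−1.32) = 4.786e-02 M. For HA ⇌ H⁺ + A⁻, Ka = [H⁺][A⁻]/[HA] = [H⁺]² / ([HA]₀ − [H⁺]) = (4.786e-02)² / (0.344 − 4.786e-02) = 7.74e-03.

K_a = 7.74e-03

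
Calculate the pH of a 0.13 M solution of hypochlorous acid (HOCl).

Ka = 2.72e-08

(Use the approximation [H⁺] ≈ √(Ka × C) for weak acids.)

[H⁺] = √(Ka × C) = √(2.72e-08 × 0.13) = 5.9464e-05. pH = -log(5.9464e-05)

pH = 4.23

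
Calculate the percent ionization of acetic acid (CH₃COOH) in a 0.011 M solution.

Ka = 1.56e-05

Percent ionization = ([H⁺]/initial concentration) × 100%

Using Ka equilibrium: x² + Ka×x - Ka×C = 0. Solving: [H⁺] = 4.0652e-04. Percent = (4.0652e-04/0.011) × 100

Percent ionization = 3.7%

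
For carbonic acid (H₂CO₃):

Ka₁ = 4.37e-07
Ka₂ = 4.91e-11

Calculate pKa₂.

pKa₂ = -log(Ka₂) = -log(4.91e-11) = 10.31.

pK_{a2} = 10.31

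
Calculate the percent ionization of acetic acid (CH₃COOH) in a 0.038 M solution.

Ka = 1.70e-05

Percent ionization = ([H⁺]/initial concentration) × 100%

Using Ka equilibrium: x² + Ka×x - Ka×C = 0. Solving: [H⁺] = 7.9529e-04. Percent = (7.9529e-04/0.038) × 100

Percent ionization = 2.09%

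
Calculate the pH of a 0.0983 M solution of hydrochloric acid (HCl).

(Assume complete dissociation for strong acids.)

[H⁺] = 0.0983 M for strong acid. pH = -log[H⁺] = -log(0.0983)

pH = 1.01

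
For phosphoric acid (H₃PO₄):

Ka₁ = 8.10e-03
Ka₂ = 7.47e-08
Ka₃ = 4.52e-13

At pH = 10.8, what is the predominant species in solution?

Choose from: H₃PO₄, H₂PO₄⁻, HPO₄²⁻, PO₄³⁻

pKa₁ = 2.09, pKa₂ = 7.13, pKa₃ = 12.34. For a polyprotic acid the predominant species crosses at each pKa: below pKa_n the protonated form dominates, above it the deprotonated form does. At pH = 10.8, the predominant species is HPO₄²⁻.

HPO₄²⁻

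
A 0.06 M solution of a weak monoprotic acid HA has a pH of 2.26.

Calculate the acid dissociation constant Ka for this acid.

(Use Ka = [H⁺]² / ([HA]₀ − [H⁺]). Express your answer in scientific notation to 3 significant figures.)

[H⁺] = 10^(−pH) = 10^(−2.26) = 5.495e-03 M. For HA ⇌ H⁺ + A⁻, Ka = [H⁺][A⁻]/[HA] = [H⁺]² / ([HA]₀ − [H⁺]) = (5.495e-03)² / (0.06 − 5.495e-03) = 5.54e-04.

K_a = 5.54e-04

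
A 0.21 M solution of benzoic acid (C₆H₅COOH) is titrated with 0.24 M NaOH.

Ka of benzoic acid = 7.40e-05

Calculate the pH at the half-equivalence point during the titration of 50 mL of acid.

At half-equivalence [HA] = [A⁻], so Henderson-Hasselbalch gives pH = pKa = -log(7.40e-05) = 4.13.

pH = pKa = 4.13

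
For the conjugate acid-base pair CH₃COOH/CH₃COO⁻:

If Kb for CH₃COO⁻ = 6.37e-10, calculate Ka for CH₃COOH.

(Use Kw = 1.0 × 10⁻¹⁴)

For a conjugate pair Ka × Kb = Kw, so Ka = Kw/Kb = 1.0 × 10⁻¹⁴ / 6.37e-10 = 1.57e-05.

K_a = 1.57e-05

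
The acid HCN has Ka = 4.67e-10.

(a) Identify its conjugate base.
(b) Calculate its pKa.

(a) The conjugate base is formed by removing one H⁺ from HCN, giving CN⁻. (b) pKa = -log(Ka) = -log(4.67e-10) = 9.33.

Conjugate base: CN⁻; pK_a = 9.33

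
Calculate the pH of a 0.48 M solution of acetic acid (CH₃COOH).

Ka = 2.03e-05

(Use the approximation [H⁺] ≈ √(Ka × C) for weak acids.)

[H⁺] = √(Ka × C) = √(2.03e-05 × 0.48) = 3.1215e-03. pH = -log(3.1215e-03)

pH = 2.51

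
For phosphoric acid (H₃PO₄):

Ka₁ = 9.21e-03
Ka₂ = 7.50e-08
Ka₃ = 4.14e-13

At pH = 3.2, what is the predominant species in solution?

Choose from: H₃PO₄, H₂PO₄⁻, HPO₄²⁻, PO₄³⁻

pKa₁ = 2.04, pKa₂ = 7.12, pKa₃ = 12.38. For a polyprotic acid the predominant species crosses at each pKa: below pKa_n the protonated form dominates, above it the deprotonated form does. At pH = 3.2, the predominant species is H₂PO₄⁻.

H₂PO₄⁻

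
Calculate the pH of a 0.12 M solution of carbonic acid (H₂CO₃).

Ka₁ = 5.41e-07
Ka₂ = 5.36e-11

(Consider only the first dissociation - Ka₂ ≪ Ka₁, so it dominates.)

First dissociation dominates. From Ka₁ = [H⁺][HA⁻]/[H₂A], x² + Ka₁·x − Ka₁·C = 0 with C = 0.12 M and Ka₁ = 5.41e-07. Solving: [H⁺] = (−Ka₁ + √(Ka₁² + 4·Ka₁·C)) / 2 = 2.5452e-04 M. pH = -log(2.5452e-04) = 3.59.

pH = 3.59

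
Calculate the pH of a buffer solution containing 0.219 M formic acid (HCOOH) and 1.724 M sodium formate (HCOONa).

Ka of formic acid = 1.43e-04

pKa = -log(1.43e-04) = 3.84. pH = pKa + log([A⁻]/[HA]) = 3.84 + log(1.724/0.219)

pH = 4.74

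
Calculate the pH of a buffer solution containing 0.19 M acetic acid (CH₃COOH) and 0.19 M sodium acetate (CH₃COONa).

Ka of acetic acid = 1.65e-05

pKa = -log(1.65e-05) = 4.78. pH = pKa + log([A⁻]/[HA]) = 4.78 + log(0.19/0.19)

pH = 4.78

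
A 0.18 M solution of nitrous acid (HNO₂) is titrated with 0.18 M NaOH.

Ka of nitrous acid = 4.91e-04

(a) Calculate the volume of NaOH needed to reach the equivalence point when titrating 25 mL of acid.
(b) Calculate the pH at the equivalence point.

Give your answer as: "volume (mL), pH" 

moles acid = 0.18 × 25/1000 = 0.0045 mol; V_base = moles/0.18 × 1000 = 25.0 mL. At equivalence only the conjugate base is present: [A⁻] = 0.0045/0.050 = 9.0000e-02 M. Kb = Kw/Ka = 2.04e-11; [OH⁻] = √(Kb × [A⁻]) = 1.3539e-06; pOH = 5.87; pH = 14 - pOH = 8.13.

V = 25.0 mL, pH = 8.13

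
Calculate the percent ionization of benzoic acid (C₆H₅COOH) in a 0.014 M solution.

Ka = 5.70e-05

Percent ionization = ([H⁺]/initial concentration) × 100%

Using Ka equilibrium: x² + Ka×x - Ka×C = 0. Solving: [H⁺] = 8.6526e-04. Percent = (8.6526e-04/0.014) × 100

Percent ionization = 6.18%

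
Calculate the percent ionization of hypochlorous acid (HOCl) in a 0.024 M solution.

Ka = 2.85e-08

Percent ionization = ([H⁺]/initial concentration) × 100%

Using Ka equilibrium: x² + Ka×x - Ka×C = 0. Solving: [H⁺] = 2.6139e-05. Percent = (2.6139e-05/0.024) × 100

Percent ionization = 0.109%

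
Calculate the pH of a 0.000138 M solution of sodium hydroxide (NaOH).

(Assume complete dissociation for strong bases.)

[OH⁻] = 0.000138 M for strong base. pOH = -log[OH⁻] = 3.86, pH = 14 - pOH

pH = 10.14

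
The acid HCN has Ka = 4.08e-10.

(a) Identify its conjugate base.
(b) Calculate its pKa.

(a) The conjugate base is formed by removing one H⁺ from HCN, giving CN⁻. (b) pKa = -log(Ka) = -log(4.08e-10) = 9.39.

Conjugate base: CN⁻; pK_a = 9.39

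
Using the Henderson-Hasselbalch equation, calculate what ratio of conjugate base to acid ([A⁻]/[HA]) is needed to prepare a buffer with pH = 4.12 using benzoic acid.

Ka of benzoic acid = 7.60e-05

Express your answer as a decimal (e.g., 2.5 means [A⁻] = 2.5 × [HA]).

pKa = -log(7.60e-05) = 4.1192. pH = pKa + log([A⁻]/[HA]), so log([A⁻]/[HA]) = pH − pKa = 4.12 − 4.1192 = 0.0008. [A⁻]/[HA] = 10^(0.0008) = 1.00

[A⁻]/[HA] = 1.00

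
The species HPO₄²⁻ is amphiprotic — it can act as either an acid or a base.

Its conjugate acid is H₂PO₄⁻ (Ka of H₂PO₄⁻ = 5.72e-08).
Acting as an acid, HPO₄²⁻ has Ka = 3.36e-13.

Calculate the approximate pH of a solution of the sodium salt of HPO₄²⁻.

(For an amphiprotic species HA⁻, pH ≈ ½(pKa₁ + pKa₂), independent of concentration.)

pKa₁ = -log(5.72e-08) = 7.24; pKa₂ = -log(3.36e-13) = 12.47. For an amphiprotic species, pH ≈ ½(pKa₁ + pKa₂) = ½(7.24 + 12.47) = 9.86.

pH = 9.86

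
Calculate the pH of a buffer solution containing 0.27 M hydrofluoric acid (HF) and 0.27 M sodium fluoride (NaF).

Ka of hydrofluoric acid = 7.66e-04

pKa = -log(7.66e-04) = 3.12. pH = pKa + log([A⁻]/[HA]) = 3.12 + log(0.27/0.27)

pH = 3.12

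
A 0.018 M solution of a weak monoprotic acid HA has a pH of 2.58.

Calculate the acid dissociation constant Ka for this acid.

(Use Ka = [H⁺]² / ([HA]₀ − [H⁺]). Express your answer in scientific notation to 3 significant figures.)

[H⁺] = 10^(−pH) = 10^(−2.58) = 2.630e-03 M. For HA ⇌ H⁺ + A⁻, Ka = [H⁺][A⁻]/[HA] = [H⁺]² / ([HA]₀ − [H⁺]) = (2.630e-03)² / (0.018 − 2.630e-03) = 4.50e-04.

K_a = 4.50e-04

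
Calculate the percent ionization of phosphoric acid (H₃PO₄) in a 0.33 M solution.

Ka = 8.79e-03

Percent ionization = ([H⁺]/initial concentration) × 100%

Using Ka equilibrium: x² + Ka×x - Ka×C = 0. Solving: [H⁺] = 4.9642e-02. Percent = (4.9642e-02/0.33) × 100

Percent ionization = 15%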